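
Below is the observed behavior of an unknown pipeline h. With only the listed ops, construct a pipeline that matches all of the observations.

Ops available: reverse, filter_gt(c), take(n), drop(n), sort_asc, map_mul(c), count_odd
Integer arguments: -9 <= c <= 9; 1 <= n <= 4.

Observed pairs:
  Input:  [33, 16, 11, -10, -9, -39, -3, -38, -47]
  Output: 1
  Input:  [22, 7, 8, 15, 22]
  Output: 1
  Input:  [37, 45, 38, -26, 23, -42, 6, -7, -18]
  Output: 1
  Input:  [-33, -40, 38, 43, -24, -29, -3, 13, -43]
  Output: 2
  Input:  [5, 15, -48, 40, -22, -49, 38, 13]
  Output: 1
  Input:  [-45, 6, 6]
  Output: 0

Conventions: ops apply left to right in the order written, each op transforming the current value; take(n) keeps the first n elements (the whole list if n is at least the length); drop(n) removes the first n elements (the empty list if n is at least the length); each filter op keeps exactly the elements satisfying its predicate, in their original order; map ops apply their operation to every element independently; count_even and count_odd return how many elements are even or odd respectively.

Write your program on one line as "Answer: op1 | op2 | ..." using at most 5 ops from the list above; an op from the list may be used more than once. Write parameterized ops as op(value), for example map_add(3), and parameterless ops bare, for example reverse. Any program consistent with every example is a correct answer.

sort_asc | drop(1) | map_mul(-9) | take(3) | count_odd

Check, running the answer program on each example:
  [33, 16, 11, -10, -9, -39, -3, -38, -47] -> [-47, -39, -38, -10, -9, -3, 11, 16, 33] -> [-39, -38, -10, -9, -3, 11, 16, 33] -> [351, 342, 90, 81, 27, -99, -144, -297] -> [351, 342, 90] -> 1
  [22, 7, 8, 15, 22] -> [7, 8, 15, 22, 22] -> [8, 15, 22, 22] -> [-72, -135, -198, -198] -> [-72, -135, -198] -> 1
  [37, 45, 38, -26, 23, -42, 6, -7, -18] -> [-42, -26, -18, -7, 6, 23, 37, 38, 45] -> [-26, -18, -7, 6, 23, 37, 38, 45] -> [234, 162, 63, -54, -207, -333, -342, -405] -> [234, 162, 63] -> 1
  [-33, -40, 38, 43, -24, -29, -3, 13, -43] -> [-43, -40, -33, -29, -24, -3, 13, 38, 43] -> [-40, -33, -29, -24, -3, 13, 38, 43] -> [360, 297, 261, 216, 27, -117, -342, -387] -> [360, 297, 261] -> 2
  [5, 15, -48, 40, -22, -49, 38, 13] -> [-49, -48, -22, 5, 13, 15, 38, 40] -> [-48, -22, 5, 13, 15, 38, 40] -> [432, 198, -45, -117, -135, -342, -360] -> [432, 198, -45] -> 1
  [-45, 6, 6] -> [-45, 6, 6] -> [6, 6] -> [-54, -54] -> [-54, -54] -> 0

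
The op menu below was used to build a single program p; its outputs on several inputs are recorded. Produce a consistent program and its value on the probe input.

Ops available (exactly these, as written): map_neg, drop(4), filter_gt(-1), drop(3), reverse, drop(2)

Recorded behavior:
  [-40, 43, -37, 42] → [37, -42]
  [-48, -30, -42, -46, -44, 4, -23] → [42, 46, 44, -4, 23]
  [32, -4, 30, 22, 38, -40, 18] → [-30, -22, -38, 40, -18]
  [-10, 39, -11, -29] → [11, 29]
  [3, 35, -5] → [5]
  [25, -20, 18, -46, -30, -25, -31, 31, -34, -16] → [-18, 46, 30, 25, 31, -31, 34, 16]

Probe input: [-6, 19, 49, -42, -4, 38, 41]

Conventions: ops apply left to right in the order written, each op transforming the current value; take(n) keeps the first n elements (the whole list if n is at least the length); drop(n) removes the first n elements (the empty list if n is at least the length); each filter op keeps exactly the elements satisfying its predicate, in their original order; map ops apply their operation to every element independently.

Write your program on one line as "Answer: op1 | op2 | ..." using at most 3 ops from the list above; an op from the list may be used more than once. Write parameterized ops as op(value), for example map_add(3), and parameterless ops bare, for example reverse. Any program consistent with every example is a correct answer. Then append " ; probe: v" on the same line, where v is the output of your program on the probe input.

map_neg | drop(2) ; probe: [-49, 42, 4, -38, -41]

Check, running the answer program on each example:
  [-40, 43, -37, 42] -> [40, -43, 37, -42] -> [37, -42]
  [-48, -30, -42, -46, -44, 4, -23] -> [48, 30, 42, 46, 44, -4, 23] -> [42, 46, 44, -4, 23]
  [32, -4, 30, 22, 38, -40, 18] -> [-32, 4, -30, -22, -38, 40, -18] -> [-30, -22, -38, 40, -18]
  [-10, 39, -11, -29] -> [10, -39, 11, 29] -> [11, 29]
  [3, 35, -5] -> [-3, -35, 5] -> [5]
  [25, -20, 18, -46, -30, -25, -31, 31, -34, -16] -> [-25, 20, -18, 46, 30, 25, 31, -31, 34, 16] -> [-18, 46, 30, 25, 31, -31, 34, 16]
  probe: [-6, 19, 49, -42, -4, 38, 41] -> [6, -19, -49, 42, 4, -38, -41] -> [-49, 42, 4, -38, -41]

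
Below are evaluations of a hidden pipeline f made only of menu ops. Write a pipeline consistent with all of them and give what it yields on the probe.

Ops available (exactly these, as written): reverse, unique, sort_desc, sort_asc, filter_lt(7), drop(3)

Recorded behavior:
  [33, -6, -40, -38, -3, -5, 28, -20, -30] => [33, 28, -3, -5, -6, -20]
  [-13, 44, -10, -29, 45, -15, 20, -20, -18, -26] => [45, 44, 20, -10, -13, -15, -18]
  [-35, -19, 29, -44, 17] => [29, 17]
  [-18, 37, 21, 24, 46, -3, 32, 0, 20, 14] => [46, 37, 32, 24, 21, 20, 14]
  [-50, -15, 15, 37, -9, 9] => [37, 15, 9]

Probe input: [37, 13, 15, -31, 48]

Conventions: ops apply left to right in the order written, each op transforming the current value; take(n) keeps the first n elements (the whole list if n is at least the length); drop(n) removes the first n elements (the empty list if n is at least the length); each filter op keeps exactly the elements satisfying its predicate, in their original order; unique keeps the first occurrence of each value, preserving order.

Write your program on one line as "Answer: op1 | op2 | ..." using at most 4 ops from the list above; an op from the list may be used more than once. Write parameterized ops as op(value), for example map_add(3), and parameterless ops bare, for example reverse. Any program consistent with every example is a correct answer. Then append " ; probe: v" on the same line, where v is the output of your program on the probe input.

sort_asc | drop(3) | reverse ; probe: [48, 37]

Check, running the answer program on each example:
  [33, -6, -40, -38, -3, -5, 28, -20, -30] -> [-40, -38, -30, -20, -6, -5, -3, 28, 33] -> [-20, -6, -5, -3, 28, 33] -> [33, 28, -3, -5, -6, -20]
  [-13, 44, -10, -29, 45, -15, 20, -20, -18, -26] -> [-29, -26, -20, -18, -15, -13, -10, 20, 44, 45] -> [-18, -15, -13, -10, 20, 44, 45] -> [45, 44, 20, -10, -13, -15, -18]
  [-35, -19, 29, -44, 17] -> [-44, -35, -19, 17, 29] -> [17, 29] -> [29, 17]
  [-18, 37, 21, 24, 46, -3, 32, 0, 20, 14] -> [-18, -3, 0, 14, 20, 21, 24, 32, 37, 46] -> [14, 20, 21, 24, 32, 37, 46] -> [46, 37, 32, 24, 21, 20, 14]
  [-50, -15, 15, 37, -9, 9] -> [-50, -15, -9, 9, 15, 37] -> [9, 15, 37] -> [37, 15, 9]
  probe: [37, 13, 15, -31, 48] -> [-31, 13, 15, 37, 48] -> [37, 48] -> [48, 37]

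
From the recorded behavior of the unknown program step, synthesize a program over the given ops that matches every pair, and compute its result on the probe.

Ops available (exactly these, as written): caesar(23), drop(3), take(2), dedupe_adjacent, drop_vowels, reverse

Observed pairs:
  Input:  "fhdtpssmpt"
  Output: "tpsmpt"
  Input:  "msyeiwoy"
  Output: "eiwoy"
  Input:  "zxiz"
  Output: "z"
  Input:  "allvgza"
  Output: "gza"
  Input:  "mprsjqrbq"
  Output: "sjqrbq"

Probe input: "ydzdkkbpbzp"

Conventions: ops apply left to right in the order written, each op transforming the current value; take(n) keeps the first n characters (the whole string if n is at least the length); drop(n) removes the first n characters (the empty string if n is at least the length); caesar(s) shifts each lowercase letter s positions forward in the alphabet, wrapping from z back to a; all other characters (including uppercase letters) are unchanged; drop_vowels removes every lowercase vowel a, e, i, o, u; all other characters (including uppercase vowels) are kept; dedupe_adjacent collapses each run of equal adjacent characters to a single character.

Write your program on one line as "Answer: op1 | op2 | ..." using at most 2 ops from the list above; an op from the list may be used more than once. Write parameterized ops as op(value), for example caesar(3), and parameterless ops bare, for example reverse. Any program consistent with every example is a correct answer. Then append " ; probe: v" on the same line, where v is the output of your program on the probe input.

dedupe_adjacent | drop(3) ; probe: "dkbpbzp"

Check, running the answer program on each example:
  "fhdtpssmpt" -> "fhdtpsmpt" -> "tpsmpt"
  "msyeiwoy" -> "msyeiwoy" -> "eiwoy"
  "zxiz" -> "zxiz" -> "z"
  "allvgza" -> "alvgza" -> "gza"
  "mprsjqrbq" -> "mprsjqrbq" -> "sjqrbq"
  probe: "ydzdkkbpbzp" -> "ydzdkbpbzp" -> "dkbpbzp"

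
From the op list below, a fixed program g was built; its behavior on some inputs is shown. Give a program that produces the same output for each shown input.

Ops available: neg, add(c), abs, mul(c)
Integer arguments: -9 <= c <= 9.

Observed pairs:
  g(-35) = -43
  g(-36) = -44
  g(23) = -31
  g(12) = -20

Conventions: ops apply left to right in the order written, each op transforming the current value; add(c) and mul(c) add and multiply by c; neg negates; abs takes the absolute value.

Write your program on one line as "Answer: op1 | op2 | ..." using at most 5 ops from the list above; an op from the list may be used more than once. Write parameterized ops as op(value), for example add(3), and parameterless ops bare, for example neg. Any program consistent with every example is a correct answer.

mul(-1) | abs | neg | add(-8)

Check, running the answer program on each example:
  -35 -> 35 -> 35 -> -35 -> -43
  -36 -> 36 -> 36 -> -36 -> -44
  23 -> -23 -> 23 -> -23 -> -31
  12 -> -12 -> 12 -> -12 -> -20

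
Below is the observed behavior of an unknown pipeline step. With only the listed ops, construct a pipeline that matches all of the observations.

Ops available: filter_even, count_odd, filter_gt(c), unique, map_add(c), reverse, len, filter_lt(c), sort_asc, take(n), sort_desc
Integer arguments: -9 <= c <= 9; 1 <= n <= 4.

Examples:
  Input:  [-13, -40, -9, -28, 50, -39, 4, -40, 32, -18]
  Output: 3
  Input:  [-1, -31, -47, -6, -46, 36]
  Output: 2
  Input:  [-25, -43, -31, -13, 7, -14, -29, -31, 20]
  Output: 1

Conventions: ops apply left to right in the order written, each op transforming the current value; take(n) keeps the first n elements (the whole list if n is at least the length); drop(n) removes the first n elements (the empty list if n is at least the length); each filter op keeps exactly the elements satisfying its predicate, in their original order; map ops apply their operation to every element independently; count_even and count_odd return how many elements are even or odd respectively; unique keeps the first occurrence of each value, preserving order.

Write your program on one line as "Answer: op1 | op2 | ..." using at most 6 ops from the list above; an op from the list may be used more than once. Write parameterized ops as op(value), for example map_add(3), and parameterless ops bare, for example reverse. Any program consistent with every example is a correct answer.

map_add(3) | unique | reverse | filter_lt(3) | count_odd

Check, running the answer program on each example:
  [-13, -40, -9, -28, 50, -39, 4, -40, 32, -18] -> [-10, -37, -6, -25, 53, -36, 7, -37, 35, -15] -> [-10, -37, -6, -25, 53, -36, 7, 35, -15] -> [-15, 35, 7, -36, 53, -25, -6, -37, -10] -> [-15, -36, -25, -6, -37, -10] -> 3
  [-1, -31, -47, -6, -46, 36] -> [2, -28, -44, -3, -43, 39] -> [2, -28, -44, -3, -43, 39] -> [39, -43, -3, -44, -28, 2] -> [-43, -3, -44, -28, 2] -> 2
  [-25, -43, -31, -13, 7, -14, -29, -31, 20] -> [-22, -40, -28, -10, 10, -11, -26, -28, 23] -> [-22, -40, -28, -10, 10, -11, -26, 23] -> [23, -26, -11, 10, -10, -28, -40, -22] -> [-26, -11, -10, -28, -40, -22] -> 1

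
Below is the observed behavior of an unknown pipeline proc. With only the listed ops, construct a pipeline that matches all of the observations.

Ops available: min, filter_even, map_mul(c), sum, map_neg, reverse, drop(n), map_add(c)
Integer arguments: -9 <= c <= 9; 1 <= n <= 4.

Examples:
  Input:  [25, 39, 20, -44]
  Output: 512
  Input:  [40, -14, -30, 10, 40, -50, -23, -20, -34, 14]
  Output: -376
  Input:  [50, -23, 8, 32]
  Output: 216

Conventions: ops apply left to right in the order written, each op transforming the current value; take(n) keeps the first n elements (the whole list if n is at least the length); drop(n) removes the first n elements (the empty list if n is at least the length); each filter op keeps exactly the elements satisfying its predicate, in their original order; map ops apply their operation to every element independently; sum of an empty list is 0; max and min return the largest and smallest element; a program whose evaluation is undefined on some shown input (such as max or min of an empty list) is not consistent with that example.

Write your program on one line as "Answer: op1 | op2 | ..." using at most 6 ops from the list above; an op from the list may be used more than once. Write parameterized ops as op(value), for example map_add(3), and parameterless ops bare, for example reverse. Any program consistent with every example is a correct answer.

map_mul(8) | reverse | map_neg | drop(2) | map_neg | sum

Check, running the answer program on each example:
  [25, 39, 20, -44] -> [200, 312, 160, -352] -> [-352, 160, 312, 200] -> [352, -160, -312, -200] -> [-312, -200] -> [312, 200] -> 512
  [40, -14, -30, 10, 40, -50, -23, -20, -34, 14] -> [320, -112, -240, 80, 320, -400, -184, -160, -272, 112] -> [112, -272, -160, -184, -400, 320, 80, -240, -112, 320] -> [-112, 272, 160, 184, 400, -320, -80, 240, 112, -320] -> [160, 184, 400, -320, -80, 240, 112, -320] -> [-160, -184, -400, 320, 80, -240, -112, 320] -> -376
  [50, -23, 8, 32] -> [400, -184, 64, 256] -> [256, 64, -184, 400] -> [-256, -64, 184, -400] -> [184, -400] -> [-184, 400] -> 216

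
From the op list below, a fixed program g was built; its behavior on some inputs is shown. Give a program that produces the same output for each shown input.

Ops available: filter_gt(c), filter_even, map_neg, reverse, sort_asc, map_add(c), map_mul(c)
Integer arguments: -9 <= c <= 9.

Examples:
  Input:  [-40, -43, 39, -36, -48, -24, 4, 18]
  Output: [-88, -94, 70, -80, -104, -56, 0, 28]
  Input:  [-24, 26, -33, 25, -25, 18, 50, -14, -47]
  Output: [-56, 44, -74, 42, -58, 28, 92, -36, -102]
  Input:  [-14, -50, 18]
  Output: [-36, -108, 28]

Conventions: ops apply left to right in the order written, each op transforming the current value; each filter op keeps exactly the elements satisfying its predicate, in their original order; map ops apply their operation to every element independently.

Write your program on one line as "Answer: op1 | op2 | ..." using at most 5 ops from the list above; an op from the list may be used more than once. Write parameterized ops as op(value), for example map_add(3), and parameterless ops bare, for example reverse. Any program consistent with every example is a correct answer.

reverse | map_add(-4) | reverse | map_mul(2)

Check, running the answer program on each example:
  [-40, -43, 39, -36, -48, -24, 4, 18] -> [18, 4, -24, -48, -36, 39, -43, -40] -> [14, 0, -28, -52, -40, 35, -47, -44] -> [-44, -47, 35, -40, -52, -28, 0, 14] -> [-88, -94, 70, -80, -104, -56, 0, 28]
  [-24, 26, -33, 25, -25, 18, 50, -14, -47] -> [-47, -14, 50, 18, -25, 25, -33, 26, -24] -> [-51, -18, 46, 14, -29, 21, -37, 22, -28] -> [-28, 22, -37, 21, -29, 14, 46, -18, -51] -> [-56, 44, -74, 42, -58, 28, 92, -36, -102]
  [-14, -50, 18] -> [18, -50, -14] -> [14, -54, -18] -> [-18, -54, 14] -> [-36, -108, 28]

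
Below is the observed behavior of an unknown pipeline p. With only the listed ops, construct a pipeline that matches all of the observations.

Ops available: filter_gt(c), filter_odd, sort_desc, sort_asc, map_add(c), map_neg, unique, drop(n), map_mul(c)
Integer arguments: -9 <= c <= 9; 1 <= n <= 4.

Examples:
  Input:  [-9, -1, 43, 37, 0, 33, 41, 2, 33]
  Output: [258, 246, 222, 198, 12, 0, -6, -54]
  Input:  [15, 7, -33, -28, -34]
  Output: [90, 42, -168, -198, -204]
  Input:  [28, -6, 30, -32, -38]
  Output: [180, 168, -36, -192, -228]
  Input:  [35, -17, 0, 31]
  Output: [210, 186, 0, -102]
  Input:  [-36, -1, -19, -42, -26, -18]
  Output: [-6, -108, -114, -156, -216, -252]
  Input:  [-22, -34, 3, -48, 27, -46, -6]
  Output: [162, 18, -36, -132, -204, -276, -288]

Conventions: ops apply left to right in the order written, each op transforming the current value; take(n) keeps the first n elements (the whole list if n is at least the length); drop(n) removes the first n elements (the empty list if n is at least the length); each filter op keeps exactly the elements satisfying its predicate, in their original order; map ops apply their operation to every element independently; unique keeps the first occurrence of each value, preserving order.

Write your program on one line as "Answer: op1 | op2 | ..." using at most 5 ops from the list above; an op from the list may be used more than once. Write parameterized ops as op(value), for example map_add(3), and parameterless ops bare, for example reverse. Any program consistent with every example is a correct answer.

map_neg | sort_asc | map_mul(-6) | unique

Check, running the answer program on each example:
  [-9, -1, 43, 37, 0, 33, 41, 2, 33] -> [9, 1, -43, -37, 0, -33, -41, -2, -33] -> [-43, -41, -37, -33, -33, -2, 0, 1, 9] -> [258, 246, 222, 198, 198, 12, 0, -6, -54] -> [258, 246, 222, 198, 12, 0, -6, -54]
  [15, 7, -33, -28, -34] -> [-15, -7, 33, 28, 34] -> [-15, -7, 28, 33, 34] -> [90, 42, -168, -198, -204] -> [90, 42, -168, -198, -204]
  [28, -6, 30, -32, -38] -> [-28, 6, -30, 32, 38] -> [-30, -28, 6, 32, 38] -> [180, 168, -36, -192, -228] -> [180, 168, -36, -192, -228]
  [35, -17, 0, 31] -> [-35, 17, 0, -31] -> [-35, -31, 0, 17] -> [210, 186, 0, -102] -> [210, 186, 0, -102]
  [-36, -1, -19, -42, -26, -18] -> [36, 1, 19, 42, 26, 18] -> [1, 18, 19, 26, 36, 42] -> [-6, -108, -114, -156, -216, -252] -> [-6, -108, -114, -156, -216, -252]
  [-22, -34, 3, -48, 27, -46, -6] -> [22, 34, -3, 48, -27, 46, 6] -> [-27, -3, 6, 22, 34, 46, 48] -> [162, 18, -36, -132, -204, -276, -288] -> [162, 18, -36, -132, -204, -276, -288]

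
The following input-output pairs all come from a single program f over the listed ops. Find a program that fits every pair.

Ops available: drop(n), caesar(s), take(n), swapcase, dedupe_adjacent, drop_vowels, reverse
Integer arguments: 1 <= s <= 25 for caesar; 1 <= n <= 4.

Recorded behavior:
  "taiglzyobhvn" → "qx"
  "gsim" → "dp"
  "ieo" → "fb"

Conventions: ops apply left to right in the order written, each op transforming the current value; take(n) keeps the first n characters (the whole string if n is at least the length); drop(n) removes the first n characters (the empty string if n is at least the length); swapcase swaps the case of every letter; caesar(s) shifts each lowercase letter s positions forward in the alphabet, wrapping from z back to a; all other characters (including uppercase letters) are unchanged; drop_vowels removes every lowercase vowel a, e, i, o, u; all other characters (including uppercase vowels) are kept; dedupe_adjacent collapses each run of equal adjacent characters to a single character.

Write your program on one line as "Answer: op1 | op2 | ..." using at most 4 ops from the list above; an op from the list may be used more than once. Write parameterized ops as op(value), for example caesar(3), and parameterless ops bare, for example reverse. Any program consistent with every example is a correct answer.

caesar(23) | drop_vowels | take(2)

Check, running the answer program on each example:
  "taiglzyobhvn" -> "qxfdiwvlyesk" -> "qxfdwvlysk" -> "qx"
  "gsim" -> "dpfj" -> "dpfj" -> "dp"
  "ieo" -> "fbl" -> "fbl" -> "fb"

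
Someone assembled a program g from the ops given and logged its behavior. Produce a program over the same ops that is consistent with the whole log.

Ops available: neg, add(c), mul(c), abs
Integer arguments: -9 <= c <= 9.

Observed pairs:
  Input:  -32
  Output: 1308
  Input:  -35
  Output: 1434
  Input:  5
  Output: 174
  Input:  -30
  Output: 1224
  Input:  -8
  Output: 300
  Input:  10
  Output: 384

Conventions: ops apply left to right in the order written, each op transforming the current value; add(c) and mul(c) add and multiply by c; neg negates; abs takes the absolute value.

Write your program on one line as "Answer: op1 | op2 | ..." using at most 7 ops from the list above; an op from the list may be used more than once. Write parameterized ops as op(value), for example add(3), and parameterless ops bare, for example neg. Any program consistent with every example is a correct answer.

abs | neg | mul(-7) | neg | add(6) | mul(-6)

Check, running the answer program on each example:
  -32 -> 32 -> -32 -> 224 -> -224 -> -218 -> 1308
  -35 -> 35 -> -35 -> 245 -> -245 -> -239 -> 1434
  5 -> 5 -> -5 -> 35 -> -35 -> -29 -> 174
  -30 -> 30 -> -30 -> 210 -> -210 -> -204 -> 1224
  -8 -> 8 -> -8 -> 56 -> -56 -> -50 -> 300
  10 -> 10 -> -10 -> 70 -> -70 -> -64 -> 384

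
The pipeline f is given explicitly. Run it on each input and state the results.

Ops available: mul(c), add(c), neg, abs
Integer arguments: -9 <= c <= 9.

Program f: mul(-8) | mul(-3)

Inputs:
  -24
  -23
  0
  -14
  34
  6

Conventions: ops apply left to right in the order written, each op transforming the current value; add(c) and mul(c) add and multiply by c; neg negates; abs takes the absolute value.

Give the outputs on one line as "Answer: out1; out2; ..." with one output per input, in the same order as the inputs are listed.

Execution, op by op:
  -24 -> 192 -> -576
  -23 -> 184 -> -552
  0 -> 0 -> 0
  -14 -> 112 -> -336
  34 -> -272 -> 816
  6 -> -48 -> 144

-576; -552; 0; -336; 816; 144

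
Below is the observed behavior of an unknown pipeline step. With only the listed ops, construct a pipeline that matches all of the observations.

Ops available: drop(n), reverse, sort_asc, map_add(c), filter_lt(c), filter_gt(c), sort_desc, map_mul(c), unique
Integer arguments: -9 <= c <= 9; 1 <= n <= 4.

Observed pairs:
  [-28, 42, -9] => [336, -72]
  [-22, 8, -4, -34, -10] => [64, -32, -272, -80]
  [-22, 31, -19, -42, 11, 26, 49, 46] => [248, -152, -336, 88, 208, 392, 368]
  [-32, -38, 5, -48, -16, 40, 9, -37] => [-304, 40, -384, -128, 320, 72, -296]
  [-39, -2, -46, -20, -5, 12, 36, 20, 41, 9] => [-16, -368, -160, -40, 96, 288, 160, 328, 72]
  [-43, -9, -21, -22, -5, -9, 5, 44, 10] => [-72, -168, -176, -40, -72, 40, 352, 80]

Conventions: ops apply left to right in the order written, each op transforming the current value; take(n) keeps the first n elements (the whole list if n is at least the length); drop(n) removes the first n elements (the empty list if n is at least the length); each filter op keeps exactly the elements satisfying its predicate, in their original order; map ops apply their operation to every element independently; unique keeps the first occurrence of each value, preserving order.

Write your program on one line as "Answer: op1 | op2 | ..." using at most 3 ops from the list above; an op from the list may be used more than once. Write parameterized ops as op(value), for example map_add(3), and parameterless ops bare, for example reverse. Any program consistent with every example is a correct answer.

map_mul(4) | map_mul(2) | drop(1)

Check, running the answer program on each example:
  [-28, 42, -9] -> [-112, 168, -36] -> [-224, 336, -72] -> [336, -72]
  [-22, 8, -4, -34, -10] -> [-88, 32, -16, -136, -40] -> [-176, 64, -32, -272, -80] -> [64, -32, -272, -80]
  [-22, 31, -19, -42, 11, 26, 49, 46] -> [-88, 124, -76, -168, 44, 104, 196, 184] -> [-176, 248, -152, -336, 88, 208, 392, 368] -> [248, -152, -336, 88, 208, 392, 368]
  [-32, -38, 5, -48, -16, 40, 9, -37] -> [-128, -152, 20, -192, -64, 160, 36, -148] -> [-256, -304, 40, -384, -128, 320, 72, -296] -> [-304, 40, -384, -128, 320, 72, -296]
  [-39, -2, -46, -20, -5, 12, 36, 20, 41, 9] -> [-156, -8, -184, -80, -20, 48, 144, 80, 164, 36] -> [-312, -16, -368, -160, -40, 96, 288, 160, 328, 72] -> [-16, -368, -160, -40, 96, 288, 160, 328, 72]
  [-43, -9, -21, -22, -5, -9, 5, 44, 10] -> [-172, -36, -84, -88, -20, -36, 20, 176, 40] -> [-344, -72, -168, -176, -40, -72, 40, 352, 80] -> [-72, -168, -176, -40, -72, 40, 352, 80]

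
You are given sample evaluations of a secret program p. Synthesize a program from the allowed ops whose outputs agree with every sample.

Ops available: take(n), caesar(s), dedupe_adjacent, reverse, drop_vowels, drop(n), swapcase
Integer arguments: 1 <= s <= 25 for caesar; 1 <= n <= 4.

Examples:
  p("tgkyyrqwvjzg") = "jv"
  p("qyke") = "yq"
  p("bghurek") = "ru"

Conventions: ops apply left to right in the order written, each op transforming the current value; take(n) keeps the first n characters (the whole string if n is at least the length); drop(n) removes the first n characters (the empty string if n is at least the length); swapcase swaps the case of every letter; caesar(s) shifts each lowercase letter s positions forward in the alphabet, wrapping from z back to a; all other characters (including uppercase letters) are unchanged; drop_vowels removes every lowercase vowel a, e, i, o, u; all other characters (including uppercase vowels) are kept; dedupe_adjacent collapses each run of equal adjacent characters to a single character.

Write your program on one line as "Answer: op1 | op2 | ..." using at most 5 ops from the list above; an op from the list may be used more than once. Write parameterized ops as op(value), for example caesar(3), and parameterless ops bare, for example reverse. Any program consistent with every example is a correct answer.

reverse | take(4) | reverse | take(2) | reverse

Check, running the answer program on each example:
  "tgkyyrqwvjzg" -> "gzjvwqryykgt" -> "gzjv" -> "vjzg" -> "vj" -> "jv"
  "qyke" -> "ekyq" -> "ekyq" -> "qyke" -> "qy" -> "yq"
  "bghurek" -> "keruhgb" -> "keru" -> "urek" -> "ur" -> "ru"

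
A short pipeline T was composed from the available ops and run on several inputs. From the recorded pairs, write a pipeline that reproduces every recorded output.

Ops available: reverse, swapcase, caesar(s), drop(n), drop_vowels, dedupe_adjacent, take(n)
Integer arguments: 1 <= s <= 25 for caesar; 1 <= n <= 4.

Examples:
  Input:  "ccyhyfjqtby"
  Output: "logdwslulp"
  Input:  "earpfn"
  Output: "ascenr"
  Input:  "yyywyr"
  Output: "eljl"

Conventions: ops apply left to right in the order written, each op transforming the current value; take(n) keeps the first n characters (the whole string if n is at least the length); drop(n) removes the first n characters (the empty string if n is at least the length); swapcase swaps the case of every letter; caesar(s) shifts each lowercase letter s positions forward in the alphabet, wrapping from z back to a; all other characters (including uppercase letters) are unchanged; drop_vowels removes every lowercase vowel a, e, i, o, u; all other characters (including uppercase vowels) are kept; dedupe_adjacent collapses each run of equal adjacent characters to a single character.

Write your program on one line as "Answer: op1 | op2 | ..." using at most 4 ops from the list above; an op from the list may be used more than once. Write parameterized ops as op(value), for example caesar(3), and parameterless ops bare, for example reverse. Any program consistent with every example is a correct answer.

dedupe_adjacent | reverse | caesar(7) | caesar(6)

Check, running the answer program on each example:
  "ccyhyfjqtby" -> "cyhyfjqtby" -> "ybtqjfyhyc" -> "fiaxqmfofj" -> "logdwslulp"
  "earpfn" -> "earpfn" -> "nfprae" -> "umwyhl" -> "ascenr"
  "yyywyr" -> "ywyr" -> "rywy" -> "yfdf" -> "eljl"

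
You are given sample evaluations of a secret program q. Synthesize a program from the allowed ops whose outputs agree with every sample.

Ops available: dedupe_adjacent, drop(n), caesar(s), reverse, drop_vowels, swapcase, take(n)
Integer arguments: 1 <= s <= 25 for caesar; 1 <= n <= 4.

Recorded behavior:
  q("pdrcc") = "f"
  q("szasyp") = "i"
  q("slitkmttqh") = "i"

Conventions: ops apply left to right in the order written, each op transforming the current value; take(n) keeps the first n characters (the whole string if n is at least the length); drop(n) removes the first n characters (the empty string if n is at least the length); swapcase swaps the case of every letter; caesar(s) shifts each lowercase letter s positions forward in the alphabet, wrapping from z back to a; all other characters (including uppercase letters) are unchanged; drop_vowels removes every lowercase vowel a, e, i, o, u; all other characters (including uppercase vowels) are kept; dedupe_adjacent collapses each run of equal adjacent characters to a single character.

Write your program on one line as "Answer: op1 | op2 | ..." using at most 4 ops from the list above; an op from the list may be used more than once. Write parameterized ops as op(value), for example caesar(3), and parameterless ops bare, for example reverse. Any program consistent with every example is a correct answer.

take(4) | caesar(16) | take(1)

Check, running the answer program on each example:
  "pdrcc" -> "pdrc" -> "fths" -> "f"
  "szasyp" -> "szas" -> "ipqi" -> "i"
  "slitkmttqh" -> "slit" -> "ibyj" -> "i"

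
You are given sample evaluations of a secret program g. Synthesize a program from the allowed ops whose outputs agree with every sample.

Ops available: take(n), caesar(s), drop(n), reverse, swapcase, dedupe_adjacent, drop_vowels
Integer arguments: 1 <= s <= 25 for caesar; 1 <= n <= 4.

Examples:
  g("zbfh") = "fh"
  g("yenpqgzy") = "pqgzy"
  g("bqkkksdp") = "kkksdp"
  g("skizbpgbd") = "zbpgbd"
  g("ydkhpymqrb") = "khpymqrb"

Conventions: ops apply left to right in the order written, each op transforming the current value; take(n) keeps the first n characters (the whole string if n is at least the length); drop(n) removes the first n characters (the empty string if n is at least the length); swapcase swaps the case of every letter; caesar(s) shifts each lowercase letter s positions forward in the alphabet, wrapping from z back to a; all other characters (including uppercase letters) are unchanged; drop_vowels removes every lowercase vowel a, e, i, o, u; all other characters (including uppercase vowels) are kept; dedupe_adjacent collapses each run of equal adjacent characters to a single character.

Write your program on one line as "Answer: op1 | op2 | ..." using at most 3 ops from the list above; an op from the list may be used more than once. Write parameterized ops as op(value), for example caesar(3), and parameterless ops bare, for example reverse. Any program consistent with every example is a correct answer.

drop_vowels | drop(2)

Check, running the answer program on each example:
  "zbfh" -> "zbfh" -> "fh"
  "yenpqgzy" -> "ynpqgzy" -> "pqgzy"
  "bqkkksdp" -> "bqkkksdp" -> "kkksdp"
  "skizbpgbd" -> "skzbpgbd" -> "zbpgbd"
  "ydkhpymqrb" -> "ydkhpymqrb" -> "khpymqrb"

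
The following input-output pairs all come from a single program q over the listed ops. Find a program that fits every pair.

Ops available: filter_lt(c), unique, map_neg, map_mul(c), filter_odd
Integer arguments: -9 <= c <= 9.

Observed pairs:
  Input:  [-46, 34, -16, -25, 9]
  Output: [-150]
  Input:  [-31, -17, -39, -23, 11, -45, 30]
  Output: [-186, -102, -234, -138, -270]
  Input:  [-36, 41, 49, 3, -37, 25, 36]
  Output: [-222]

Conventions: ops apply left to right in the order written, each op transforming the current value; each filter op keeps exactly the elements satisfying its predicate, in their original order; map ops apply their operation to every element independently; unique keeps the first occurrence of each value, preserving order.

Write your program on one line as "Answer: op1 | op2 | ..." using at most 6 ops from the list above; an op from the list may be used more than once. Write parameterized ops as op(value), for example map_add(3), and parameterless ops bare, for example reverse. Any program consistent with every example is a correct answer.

map_neg | filter_odd | map_neg | filter_lt(1) | map_mul(6)

Check, running the answer program on each example:
  [-46, 34, -16, -25, 9] -> [46, -34, 16, 25, -9] -> [25, -9] -> [-25, 9] -> [-25] -> [-150]
  [-31, -17, -39, -23, 11, -45, 30] -> [31, 17, 39, 23, -11, 45, -30] -> [31, 17, 39, 23, -11, 45] -> [-31, -17, -39, -23, 11, -45] -> [-31, -17, -39, -23, -45] -> [-186, -102, -234, -138, -270]
  [-36, 41, 49, 3, -37, 25, 36] -> [36, -41, -49, -3, 37, -25, -36] -> [-41, -49, -3, 37, -25] -> [41, 49, 3, -37, 25] -> [-37] -> [-222]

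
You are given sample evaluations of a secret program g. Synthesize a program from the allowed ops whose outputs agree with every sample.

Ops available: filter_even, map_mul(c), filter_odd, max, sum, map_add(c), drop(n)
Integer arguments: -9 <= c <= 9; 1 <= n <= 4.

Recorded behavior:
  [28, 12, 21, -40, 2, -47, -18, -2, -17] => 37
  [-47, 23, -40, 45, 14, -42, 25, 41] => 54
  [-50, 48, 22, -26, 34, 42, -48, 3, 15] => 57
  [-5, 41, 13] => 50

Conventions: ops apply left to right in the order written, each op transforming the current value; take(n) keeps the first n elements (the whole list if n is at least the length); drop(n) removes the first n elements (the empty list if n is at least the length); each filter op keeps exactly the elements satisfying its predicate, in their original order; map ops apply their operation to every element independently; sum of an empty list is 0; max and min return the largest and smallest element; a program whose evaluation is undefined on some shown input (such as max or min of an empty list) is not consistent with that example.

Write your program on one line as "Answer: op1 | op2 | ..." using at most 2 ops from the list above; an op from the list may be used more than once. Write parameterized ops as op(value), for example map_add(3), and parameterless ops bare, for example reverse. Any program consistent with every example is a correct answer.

map_add(9) | max

Check, running the answer program on each example:
  [28, 12, 21, -40, 2, -47, -18, -2, -17] -> [37, 21, 30, -31, 11, -38, -9, 7, -8] -> 37
  [-47, 23, -40, 45, 14, -42, 25, 41] -> [-38, 32, -31, 54, 23, -33, 34, 50] -> 54
  [-50, 48, 22, -26, 34, 42, -48, 3, 15] -> [-41, 57, 31, -17, 43, 51, -39, 12, 24] -> 57
  [-5, 41, 13] -> [4, 50, 22] -> 50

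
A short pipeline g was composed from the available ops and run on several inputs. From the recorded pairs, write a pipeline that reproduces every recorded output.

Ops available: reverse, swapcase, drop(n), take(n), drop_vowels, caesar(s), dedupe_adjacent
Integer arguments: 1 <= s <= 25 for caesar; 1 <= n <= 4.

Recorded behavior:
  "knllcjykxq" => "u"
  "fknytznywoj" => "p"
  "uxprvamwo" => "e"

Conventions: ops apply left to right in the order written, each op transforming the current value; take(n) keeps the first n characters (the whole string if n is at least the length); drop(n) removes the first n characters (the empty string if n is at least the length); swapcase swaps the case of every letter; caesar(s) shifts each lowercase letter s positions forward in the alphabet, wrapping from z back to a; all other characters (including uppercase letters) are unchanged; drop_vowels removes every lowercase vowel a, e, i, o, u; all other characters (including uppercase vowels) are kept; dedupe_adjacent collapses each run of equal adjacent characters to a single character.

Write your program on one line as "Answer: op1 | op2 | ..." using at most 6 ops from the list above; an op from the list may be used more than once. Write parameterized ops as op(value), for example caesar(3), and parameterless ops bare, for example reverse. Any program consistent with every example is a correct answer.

reverse | caesar(10) | reverse | take(3) | take(1)

Check, running the answer program on each example:
  "knllcjykxq" -> "qxkyjcllnk" -> "ahuitmvvxu" -> "uxvvmtiuha" -> "uxv" -> "u"
  "fknytznywoj" -> "jowynztynkf" -> "tygixjdixup" -> "puxidjxigyt" -> "pux" -> "p"
  "uxprvamwo" -> "owmavrpxu" -> "ygwkfbzhe" -> "ehzbfkwgy" -> "ehz" -> "e"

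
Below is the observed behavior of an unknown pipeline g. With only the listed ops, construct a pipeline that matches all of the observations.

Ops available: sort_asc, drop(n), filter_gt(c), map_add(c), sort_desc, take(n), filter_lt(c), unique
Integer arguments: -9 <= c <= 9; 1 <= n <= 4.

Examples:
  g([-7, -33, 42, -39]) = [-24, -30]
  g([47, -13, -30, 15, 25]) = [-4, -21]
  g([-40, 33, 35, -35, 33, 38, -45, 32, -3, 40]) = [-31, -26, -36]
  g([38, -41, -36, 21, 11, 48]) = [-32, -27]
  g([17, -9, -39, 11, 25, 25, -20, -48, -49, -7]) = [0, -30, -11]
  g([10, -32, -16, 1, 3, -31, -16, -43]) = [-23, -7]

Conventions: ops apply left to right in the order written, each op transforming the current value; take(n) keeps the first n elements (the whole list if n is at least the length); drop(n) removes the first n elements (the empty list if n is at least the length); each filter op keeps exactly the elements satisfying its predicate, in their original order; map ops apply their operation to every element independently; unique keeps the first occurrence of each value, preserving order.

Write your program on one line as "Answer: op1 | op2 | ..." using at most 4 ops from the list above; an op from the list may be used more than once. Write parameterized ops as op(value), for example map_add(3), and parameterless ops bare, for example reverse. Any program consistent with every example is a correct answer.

filter_lt(3) | map_add(9) | take(3) | filter_lt(2)

Check, running the answer program on each example:
  [-7, -33, 42, -39] -> [-7, -33, -39] -> [2, -24, -30] -> [2, -24, -30] -> [-24, -30]
  [47, -13, -30, 15, 25] -> [-13, -30] -> [-4, -21] -> [-4, -21] -> [-4, -21]
  [-40, 33, 35, -35, 33, 38, -45, 32, -3, 40] -> [-40, -35, -45, -3] -> [-31, -26, -36, 6] -> [-31, -26, -36] -> [-31, -26, -36]
  [38, -41, -36, 21, 11, 48] -> [-41, -36] -> [-32, -27] -> [-32, -27] -> [-32, -27]
  [17, -9, -39, 11, 25, 25, -20, -48, -49, -7] -> [-9, -39, -20, -48, -49, -7] -> [0, -30, -11, -39, -40, 2] -> [0, -30, -11] -> [0, -30, -11]
  [10, -32, -16, 1, 3, -31, -16, -43] -> [-32, -16, 1, -31, -16, -43] -> [-23, -7, 10, -22, -7, -34] -> [-23, -7, 10] -> [-23, -7]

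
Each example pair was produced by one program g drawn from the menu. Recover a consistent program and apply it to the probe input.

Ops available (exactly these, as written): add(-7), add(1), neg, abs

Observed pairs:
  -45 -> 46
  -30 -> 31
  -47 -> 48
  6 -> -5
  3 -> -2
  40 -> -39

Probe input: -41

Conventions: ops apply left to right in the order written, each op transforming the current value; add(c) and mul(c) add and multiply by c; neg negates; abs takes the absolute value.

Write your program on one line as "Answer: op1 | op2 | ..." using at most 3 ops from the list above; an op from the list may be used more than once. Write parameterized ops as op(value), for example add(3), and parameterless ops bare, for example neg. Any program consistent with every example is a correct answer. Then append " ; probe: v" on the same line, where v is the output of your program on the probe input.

neg | add(1) ; probe: 42

Check, running the answer program on each example:
  -45 -> 45 -> 46
  -30 -> 30 -> 31
  -47 -> 47 -> 48
  6 -> -6 -> -5
  3 -> -3 -> -2
  40 -> -40 -> -39
  probe: -41 -> 41 -> 42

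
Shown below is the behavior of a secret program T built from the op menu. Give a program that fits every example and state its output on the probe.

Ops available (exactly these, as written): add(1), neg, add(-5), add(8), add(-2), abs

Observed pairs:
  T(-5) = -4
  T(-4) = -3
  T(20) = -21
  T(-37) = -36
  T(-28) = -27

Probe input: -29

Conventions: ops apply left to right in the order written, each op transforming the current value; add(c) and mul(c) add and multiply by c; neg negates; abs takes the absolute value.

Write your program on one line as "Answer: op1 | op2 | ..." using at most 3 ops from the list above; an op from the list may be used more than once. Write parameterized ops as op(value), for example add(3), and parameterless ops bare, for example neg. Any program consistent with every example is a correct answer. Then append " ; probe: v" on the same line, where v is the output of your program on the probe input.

add(1) | abs | neg ; probe: -28

Check, running the answer program on each example:
  -5 -> -4 -> 4 -> -4
  -4 -> -3 -> 3 -> -3
  20 -> 21 -> 21 -> -21
  -37 -> -36 -> 36 -> -36
  -28 -> -27 -> 27 -> -27
  probe: -29 -> -28 -> 28 -> -28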